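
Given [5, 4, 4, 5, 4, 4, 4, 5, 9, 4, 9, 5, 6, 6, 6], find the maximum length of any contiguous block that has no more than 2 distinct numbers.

8

[5] 1 distinct, len 1
[5, 4] 2 distinct, len 2
[5, 4, 4] 2 distinct, len 3
[5, 4, 4, 5] 2 distinct, len 4
[5, 4, 4, 5, 4] 2 distinct, len 5
[5, 4, 4, 5, 4, 4] 2 distinct, len 6
[5, 4, 4, 5, 4, 4, 4] 2 distinct, len 7
[5, 4, 4, 5, 4, 4, 4, 5] 2 distinct, len 8
[5, 9] 2 distinct, len 2
[9, 4] 2 distinct, len 2
[9, 4, 9] 2 distinct, len 3
[9, 5] 2 distinct, len 2
[5, 6] 2 distinct, len 2
[5, 6, 6] 2 distinct, len 3
[5, 6, 6, 6] 2 distinct, len 4
Longest length with ≤2 distinct: 8.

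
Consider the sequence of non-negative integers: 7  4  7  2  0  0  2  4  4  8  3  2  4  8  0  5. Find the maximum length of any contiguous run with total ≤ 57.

15

[7] sum 7 len 1
[7, 4] sum 11 len 2
[7, 4, 7] sum 18 len 3
[7, 4, 7, 2] sum 20 len 4
[7, 4, 7, 2, 0] sum 20 len 5
[7, 4, 7, 2, 0, 0] sum 20 len 6
[7, 4, 7, 2, 0, 0, 2] sum 22 len 7
[7, 4, 7, 2, 0, 0, 2, 4] sum 26 len 8
[7, 4, 7, 2, 0, 0, 2, 4, 4] sum 30 len 9
[7, 4, 7, 2, 0, 0, 2, 4, 4, 8] sum 38 len 10
[7, 4, 7, 2, 0, 0, 2, 4, 4, 8, 3] sum 41 len 11
[7, 4, 7, 2, 0, 0, 2, 4, 4, 8, 3, 2] sum 43 len 12
[7, 4, 7, 2, 0, 0, 2, 4, 4, 8, 3, 2, 4] sum 47 len 13
[7, 4, 7, 2, 0, 0, 2, 4, 4, 8, 3, 2, 4, 8] sum 55 len 14
[7, 4, 7, 2, 0, 0, 2, 4, 4, 8, 3, 2, 4, 8, 0] sum 55 len 15
[4, 7, 2, 0, 0, 2, 4, 4, 8, 3, 2, 4, 8, 0, 5] sum 53 len 15
Longest length seen: 15.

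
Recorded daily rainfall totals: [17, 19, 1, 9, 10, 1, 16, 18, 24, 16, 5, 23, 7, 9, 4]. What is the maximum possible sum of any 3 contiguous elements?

17 19 1 → sum 37
19 1 9 → sum 29
1 9 10 → sum 20
9 10 1 → sum 20
10 1 16 → sum 27
1 16 18 → sum 35
16 18 24 → sum 58
18 24 16 → sum 58
24 16 5 → sum 45
16 5 23 → sum 44
5 23 7 → sum 35
23 7 9 → sum 39
7 9 4 → sum 20
Maximum of these is 58.

58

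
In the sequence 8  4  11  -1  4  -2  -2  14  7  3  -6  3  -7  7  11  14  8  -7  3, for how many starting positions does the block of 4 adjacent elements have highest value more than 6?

8 4 11 -1 → max 11  > 6 ✓
4 11 -1 4 → max 11  > 6 ✓
11 -1 4 -2 → max 11  > 6 ✓
-1 4 -2 -2 → max 4
4 -2 -2 14 → max 14  > 6 ✓
-2 -2 14 7 → max 14  > 6 ✓
-2 14 7 3 → max 14  > 6 ✓
14 7 3 -6 → max 14  > 6 ✓
7 3 -6 3 → max 7  > 6 ✓
3 -6 3 -7 → max 3
-6 3 -7 7 → max 7  > 6 ✓
3 -7 7 11 → max 11  > 6 ✓
-7 7 11 14 → max 14  > 6 ✓
7 11 14 8 → max 14  > 6 ✓
11 14 8 -7 → max 14  > 6 ✓
14 8 -7 3 → max 14  > 6 ✓
14 windows satisfy the condition.

14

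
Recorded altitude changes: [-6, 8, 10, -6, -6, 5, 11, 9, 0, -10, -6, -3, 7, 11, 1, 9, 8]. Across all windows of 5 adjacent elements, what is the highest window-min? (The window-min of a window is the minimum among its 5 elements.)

[-6, 8, 10, -6, -6] → min -6
[8, 10, -6, -6, 5] → min -6
[10, -6, -6, 5, 11] → min -6
[-6, -6, 5, 11, 9] → min -6
[-6, 5, 11, 9, 0] → min -6
[5, 11, 9, 0, -10] → min -10
[11, 9, 0, -10, -6] → min -10
[9, 0, -10, -6, -3] → min -10
[0, -10, -6, -3, 7] → min -10
[-10, -6, -3, 7, 11] → min -10
[-6, -3, 7, 11, 1] → min -6
[-3, 7, 11, 1, 9] → min -3
[7, 11, 1, 9, 8] → min 1
Highest of these is 1.

1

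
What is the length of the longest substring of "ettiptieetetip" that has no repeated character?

add e: [e] len 1
add t: [e, t] len 2
add t (repeat t, move left end past it): [t] len 1
add i: [t, i] len 2
add p: [t, i, p] len 3
add t (repeat t, move left end past it): [i, p, t] len 3
add i (repeat i, move left end past it): [p, t, i] len 3
add e: [p, t, i, e] len 4
add e (repeat e, move left end past it): [e] len 1
add t: [e, t] len 2
add e (repeat e, move left end past it): [t, e] len 2
add t (repeat t, move left end past it): [e, t] len 2
add i: [e, t, i] len 3
add p: [e, t, i, p] len 4
Longest all-distinct length: 4.

4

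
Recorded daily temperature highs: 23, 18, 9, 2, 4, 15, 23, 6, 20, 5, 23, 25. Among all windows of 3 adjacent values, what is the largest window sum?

[23, 18, 9] → sum 50
[18, 9, 2] → sum 29
[9, 2, 4] → sum 15
[2, 4, 15] → sum 21
[4, 15, 23] → sum 42
[15, 23, 6] → sum 44
[23, 6, 20] → sum 49
[6, 20, 5] → sum 31
[20, 5, 23] → sum 48
[5, 23, 25] → sum 53
Largest of these is 53.

53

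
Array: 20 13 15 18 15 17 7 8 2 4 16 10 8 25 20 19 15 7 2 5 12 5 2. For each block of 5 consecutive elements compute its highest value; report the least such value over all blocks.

Each size-5 window and its max:
(20, 13, 15, 18, 15) → max 20
(13, 15, 18, 15, 17) → max 18
(15, 18, 15, 17, 7) → max 18
(18, 15, 17, 7, 8) → max 18
(15, 17, 7, 8, 2) → max 17
(17, 7, 8, 2, 4) → max 17
(7, 8, 2, 4, 16) → max 16
(8, 2, 4, 16, 10) → max 16
(2, 4, 16, 10, 8) → max 16
(4, 16, 10, 8, 25) → max 25
(16, 10, 8, 25, 20) → max 25
(10, 8, 25, 20, 19) → max 25
(8, 25, 20, 19, 15) → max 25
(25, 20, 19, 15, 7) → max 25
(20, 19, 15, 7, 2) → max 20
(19, 15, 7, 2, 5) → max 19
(15, 7, 2, 5, 12) → max 15
(7, 2, 5, 12, 5) → max 12
(2, 5, 12, 5, 2) → max 12
Least of these is 12.

12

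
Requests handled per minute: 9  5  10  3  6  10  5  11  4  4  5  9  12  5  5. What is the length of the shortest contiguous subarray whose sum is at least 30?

4

add 9: running sum 9 < 30
add 5: running sum 14 < 30
add 10: running sum 24 < 30
add 3: running sum 27 < 30
end 4: [9, 5, 10, 3, 6] sum 33, len 5
end 5: [5, 10, 3, 6, 10] sum 34, len 5
end 6: [10, 3, 6, 10, 5] sum 34, len 5
end 7: [6, 10, 5, 11] sum 32, len 4
end 8: [10, 5, 11, 4] sum 30, len 4
end 9: [10, 5, 11, 4, 4] sum 34, len 5
end 10: [10, 5, 11, 4, 4, 5] sum 39, len 6
end 11: [11, 4, 4, 5, 9] sum 33, len 5
end 12: [4, 5, 9, 12] sum 30, len 4
end 13: [5, 9, 12, 5] sum 31, len 4
end 14: [9, 12, 5, 5] sum 31, len 4
Shortest qualifying length: 4.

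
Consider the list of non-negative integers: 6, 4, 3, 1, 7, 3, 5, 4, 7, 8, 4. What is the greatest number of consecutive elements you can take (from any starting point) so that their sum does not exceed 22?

5

[6] sum 6 len 1
[6, 4] sum 10 len 2
[6, 4, 3] sum 13 len 3
[6, 4, 3, 1] sum 14 len 4
[6, 4, 3, 1, 7] sum 21 len 5
[4, 3, 1, 7, 3] sum 18 len 5
[3, 1, 7, 3, 5] sum 19 len 5
[1, 7, 3, 5, 4] sum 20 len 5
[3, 5, 4, 7] sum 19 len 4
[4, 7, 8] sum 19 len 3
[7, 8, 4] sum 19 len 3
Longest length seen: 5.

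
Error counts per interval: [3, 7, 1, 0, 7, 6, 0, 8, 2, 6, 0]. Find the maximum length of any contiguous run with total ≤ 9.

→ 3: sum 3, len 1
→ 7 (dropped 3): sum 7, len 1
→ 1: sum 8, len 2
→ 0: sum 8, len 3
→ 7 (dropped 7): sum 8, len 3
→ 6 (dropped 1, 0, 7): sum 6, len 1
→ 0: sum 6, len 2
→ 8 (dropped 6): sum 8, len 2
→ 2 (dropped 0, 8): sum 2, len 1
→ 6: sum 8, len 2
→ 0: sum 8, len 3
Longest length seen: 3.

3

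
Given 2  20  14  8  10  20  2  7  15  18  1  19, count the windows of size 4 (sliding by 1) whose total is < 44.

2 20 14 8 → sum 44
20 14 8 10 → sum 52
14 8 10 20 → sum 52
8 10 20 2 → sum 40  < 44 ✓
10 20 2 7 → sum 39  < 44 ✓
20 2 7 15 → sum 44
2 7 15 18 → sum 42  < 44 ✓
7 15 18 1 → sum 41  < 44 ✓
15 18 1 19 → sum 53
4 windows satisfy the condition.

4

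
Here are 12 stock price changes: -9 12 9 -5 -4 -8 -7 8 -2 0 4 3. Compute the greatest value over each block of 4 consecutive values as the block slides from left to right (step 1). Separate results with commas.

12, 12, 9, -4, 8, 8, 8, 8, 4

-9 12 9 -5 → max 12
12 9 -5 -4 → max 12
9 -5 -4 -8 → max 9
-5 -4 -8 -7 → max -4
-4 -8 -7 8 → max 8
-8 -7 8 -2 → max 8
-7 8 -2 0 → max 8
8 -2 0 4 → max 8
-2 0 4 3 → max 4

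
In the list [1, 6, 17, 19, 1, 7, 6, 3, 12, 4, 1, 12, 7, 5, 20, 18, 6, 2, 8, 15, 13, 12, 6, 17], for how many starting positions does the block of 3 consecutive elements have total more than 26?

1 6 17 → sum 24
6 17 19 → sum 42  > 26 ✓
17 19 1 → sum 37  > 26 ✓
19 1 7 → sum 27  > 26 ✓
1 7 6 → sum 14
7 6 3 → sum 16
6 3 12 → sum 21
3 12 4 → sum 19
12 4 1 → sum 17
4 1 12 → sum 17
1 12 7 → sum 20
12 7 5 → sum 24
7 5 20 → sum 32  > 26 ✓
5 20 18 → sum 43  > 26 ✓
20 18 6 → sum 44  > 26 ✓
18 6 2 → sum 26
6 2 8 → sum 16
2 8 15 → sum 25
8 15 13 → sum 36  > 26 ✓
15 13 12 → sum 40  > 26 ✓
13 12 6 → sum 31  > 26 ✓
12 6 17 → sum 35  > 26 ✓
10 windows satisfy the condition.

10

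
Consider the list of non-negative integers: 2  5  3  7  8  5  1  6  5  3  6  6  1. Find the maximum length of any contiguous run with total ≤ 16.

4

→ 2: sum 2, len 1
→ 5: sum 7, len 2
→ 3: sum 10, len 3
→ 7 (dropped 2): sum 15, len 3
→ 8 (dropped 5, 3): sum 15, len 2
→ 5 (dropped 7): sum 13, len 2
→ 1: sum 14, len 3
→ 6 (dropped 8): sum 12, len 3
→ 5 (dropped 5): sum 12, len 3
→ 3: sum 15, len 4
→ 6 (dropped 1, 6): sum 14, len 3
→ 6 (dropped 5): sum 15, len 3
→ 1: sum 16, len 4
Longest length seen: 4.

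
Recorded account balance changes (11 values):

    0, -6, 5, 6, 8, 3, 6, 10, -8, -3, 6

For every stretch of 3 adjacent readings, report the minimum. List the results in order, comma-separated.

-6, -6, 5, 3, 3, 3, -8, -8, -8

Sliding a size-3 window across the 11 values:
[0, -6, 5] → min -6
[-6, 5, 6] → min -6
[5, 6, 8] → min 5
[6, 8, 3] → min 3
[8, 3, 6] → min 3
[3, 6, 10] → min 3
[6, 10, -8] → min -8
[10, -8, -3] → min -8
[-8, -3, 6] → min -8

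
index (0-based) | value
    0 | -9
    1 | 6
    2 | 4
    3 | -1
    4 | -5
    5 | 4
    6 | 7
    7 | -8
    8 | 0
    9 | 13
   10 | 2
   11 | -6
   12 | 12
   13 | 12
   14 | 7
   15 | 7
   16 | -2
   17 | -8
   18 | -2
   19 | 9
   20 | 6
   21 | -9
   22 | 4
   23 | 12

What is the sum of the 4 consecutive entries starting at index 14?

Elements at indices 14..17: 7, 7, -2, -8
sum(7, 7, -2, -8) = 4

4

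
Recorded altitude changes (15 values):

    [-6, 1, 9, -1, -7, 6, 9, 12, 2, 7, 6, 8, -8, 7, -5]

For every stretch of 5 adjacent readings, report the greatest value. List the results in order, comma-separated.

9, 9, 9, 12, 12, 12, 12, 12, 8, 8, 8

-6 1 9 -1 -7 → max 9
1 9 -1 -7 6 → max 9
9 -1 -7 6 9 → max 9
-1 -7 6 9 12 → max 12
-7 6 9 12 2 → max 12
6 9 12 2 7 → max 12
9 12 2 7 6 → max 12
12 2 7 6 8 → max 12
2 7 6 8 -8 → max 8
7 6 8 -8 7 → max 8
6 8 -8 7 -5 → max 8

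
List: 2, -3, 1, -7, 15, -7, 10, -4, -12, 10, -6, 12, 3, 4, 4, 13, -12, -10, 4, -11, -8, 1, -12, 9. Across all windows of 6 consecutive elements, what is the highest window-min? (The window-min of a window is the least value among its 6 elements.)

-6

Window mins for each of the 19 positions:
(2, -3, 1, -7, 15, -7) → min -7
(-3, 1, -7, 15, -7, 10) → min -7
(1, -7, 15, -7, 10, -4) → min -7
(-7, 15, -7, 10, -4, -12) → min -12
(15, -7, 10, -4, -12, 10) → min -12
(-7, 10, -4, -12, 10, -6) → min -12
(10, -4, -12, 10, -6, 12) → min -12
(-4, -12, 10, -6, 12, 3) → min -12
(-12, 10, -6, 12, 3, 4) → min -12
(10, -6, 12, 3, 4, 4) → min -6
(-6, 12, 3, 4, 4, 13) → min -6
(12, 3, 4, 4, 13, -12) → min -12
(3, 4, 4, 13, -12, -10) → min -12
(4, 4, 13, -12, -10, 4) → min -12
(4, 13, -12, -10, 4, -11) → min -12
(13, -12, -10, 4, -11, -8) → min -12
(-12, -10, 4, -11, -8, 1) → min -12
(-10, 4, -11, -8, 1, -12) → min -12
(4, -11, -8, 1, -12, 9) → min -12
Highest of these is -6.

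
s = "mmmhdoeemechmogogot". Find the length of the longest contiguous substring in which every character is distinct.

[m] len 1
[m] len 1
[m] len 1
[m, h] len 2
[m, h, d] len 3
[m, h, d, o] len 4
[m, h, d, o, e] len 5
[e] len 1
[e, m] len 2
[m, e] len 2
[m, e, c] len 3
[m, e, c, h] len 4
[e, c, h, m] len 4
[e, c, h, m, o] len 5
[e, c, h, m, o, g] len 6
[g, o] len 2
[o, g] len 2
[g, o] len 2
[g, o, t] len 3
Longest all-distinct length: 6.

6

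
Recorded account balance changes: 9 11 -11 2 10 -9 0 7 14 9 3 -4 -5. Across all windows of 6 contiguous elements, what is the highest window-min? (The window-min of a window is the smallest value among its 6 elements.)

9 11 -11 2 10 -9 → min -11
11 -11 2 10 -9 0 → min -11
-11 2 10 -9 0 7 → min -11
2 10 -9 0 7 14 → min -9
10 -9 0 7 14 9 → min -9
-9 0 7 14 9 3 → min -9
0 7 14 9 3 -4 → min -4
7 14 9 3 -4 -5 → min -5
Highest of these is -4.

-4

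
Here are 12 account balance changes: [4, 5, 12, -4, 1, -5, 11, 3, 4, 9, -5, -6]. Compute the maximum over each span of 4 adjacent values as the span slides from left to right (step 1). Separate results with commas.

(4, 5, 12, -4) → max 12
(5, 12, -4, 1) → max 12
(12, -4, 1, -5) → max 12
(-4, 1, -5, 11) → max 11
(1, -5, 11, 3) → max 11
(-5, 11, 3, 4) → max 11
(11, 3, 4, 9) → max 11
(3, 4, 9, -5) → max 9
(4, 9, -5, -6) → max 9

12, 12, 12, 11, 11, 11, 11, 9, 9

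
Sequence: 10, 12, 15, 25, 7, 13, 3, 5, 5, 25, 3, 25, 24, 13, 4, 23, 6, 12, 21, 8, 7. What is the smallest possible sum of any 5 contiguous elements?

10 12 15 25 7 → sum 69
12 15 25 7 13 → sum 72
15 25 7 13 3 → sum 63
25 7 13 3 5 → sum 53
7 13 3 5 5 → sum 33
13 3 5 5 25 → sum 51
3 5 5 25 3 → sum 41
5 5 25 3 25 → sum 63
5 25 3 25 24 → sum 82
25 3 25 24 13 → sum 90
3 25 24 13 4 → sum 69
25 24 13 4 23 → sum 89
24 13 4 23 6 → sum 70
13 4 23 6 12 → sum 58
4 23 6 12 21 → sum 66
23 6 12 21 8 → sum 70
6 12 21 8 7 → sum 54
Smallest of these is 33.

33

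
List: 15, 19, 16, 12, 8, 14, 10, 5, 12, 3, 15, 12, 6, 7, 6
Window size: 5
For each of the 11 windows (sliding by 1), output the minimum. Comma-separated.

8, 8, 8, 5, 5, 3, 3, 3, 3, 3, 6

Sliding a size-5 window across the 15 values:
(15, 19, 16, 12, 8) → min 8
(19, 16, 12, 8, 14) → min 8
(16, 12, 8, 14, 10) → min 8
(12, 8, 14, 10, 5) → min 5
(8, 14, 10, 5, 12) → min 5
(14, 10, 5, 12, 3) → min 3
(10, 5, 12, 3, 15) → min 3
(5, 12, 3, 15, 12) → min 3
(12, 3, 15, 12, 6) → min 3
(3, 15, 12, 6, 7) → min 3
(15, 12, 6, 7, 6) → min 6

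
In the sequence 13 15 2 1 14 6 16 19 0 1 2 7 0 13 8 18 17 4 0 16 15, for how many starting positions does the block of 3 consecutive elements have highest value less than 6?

1

(13, 15, 2) → max 15
(15, 2, 1) → max 15
(2, 1, 14) → max 14
(1, 14, 6) → max 14
(14, 6, 16) → max 16
(6, 16, 19) → max 19
(16, 19, 0) → max 19
(19, 0, 1) → max 19
(0, 1, 2) → max 2  < 6 ✓
(1, 2, 7) → max 7
(2, 7, 0) → max 7
(7, 0, 13) → max 13
(0, 13, 8) → max 13
(13, 8, 18) → max 18
(8, 18, 17) → max 18
(18, 17, 4) → max 18
(17, 4, 0) → max 17
(4, 0, 16) → max 16
(0, 16, 15) → max 16
1 window satisfy the condition.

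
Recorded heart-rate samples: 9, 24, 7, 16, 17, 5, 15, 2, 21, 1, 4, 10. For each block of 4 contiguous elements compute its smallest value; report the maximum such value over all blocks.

7

(9, 24, 7, 16) → min 7
(24, 7, 16, 17) → min 7
(7, 16, 17, 5) → min 5
(16, 17, 5, 15) → min 5
(17, 5, 15, 2) → min 2
(5, 15, 2, 21) → min 2
(15, 2, 21, 1) → min 1
(2, 21, 1, 4) → min 1
(21, 1, 4, 10) → min 1
Maximum of these is 7.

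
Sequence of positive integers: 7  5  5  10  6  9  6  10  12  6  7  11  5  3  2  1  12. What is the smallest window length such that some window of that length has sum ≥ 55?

add 7: running sum 7 < 55
add 5: running sum 12 < 55
add 5: running sum 17 < 55
add 10: running sum 27 < 55
add 6: running sum 33 < 55
add 9: running sum 42 < 55
add 6: running sum 48 < 55
add 10: shortest ending here [7, 5, 5, 10, 6, 9, 6, 10] sum 58, len 8
add 12: shortest ending here [5, 10, 6, 9, 6, 10, 12] sum 58, len 7
add 6: shortest ending here [10, 6, 9, 6, 10, 12, 6] sum 59, len 7
add 7: shortest ending here [6, 9, 6, 10, 12, 6, 7] sum 56, len 7
add 11: shortest ending here [9, 6, 10, 12, 6, 7, 11] sum 61, len 7
add 5: shortest ending here [6, 10, 12, 6, 7, 11, 5] sum 57, len 7
add 3: shortest ending here [6, 10, 12, 6, 7, 11, 5, 3] sum 60, len 8
add 2: shortest ending here [10, 12, 6, 7, 11, 5, 3, 2] sum 56, len 8
add 1: shortest ending here [10, 12, 6, 7, 11, 5, 3, 2, 1] sum 57, len 9
add 12: shortest ending here [12, 6, 7, 11, 5, 3, 2, 1, 12] sum 59, len 9
Shortest qualifying length: 7.

7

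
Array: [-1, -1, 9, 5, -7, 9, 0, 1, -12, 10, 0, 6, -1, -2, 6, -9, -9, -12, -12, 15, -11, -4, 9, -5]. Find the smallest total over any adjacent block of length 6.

-38

(-1, -1, 9, 5, -7, 9) → sum 14
(-1, 9, 5, -7, 9, 0) → sum 15
(9, 5, -7, 9, 0, 1) → sum 17
(5, -7, 9, 0, 1, -12) → sum -4
(-7, 9, 0, 1, -12, 10) → sum 1
(9, 0, 1, -12, 10, 0) → sum 8
(0, 1, -12, 10, 0, 6) → sum 5
(1, -12, 10, 0, 6, -1) → sum 4
(-12, 10, 0, 6, -1, -2) → sum 1
(10, 0, 6, -1, -2, 6) → sum 19
(0, 6, -1, -2, 6, -9) → sum 0
(6, -1, -2, 6, -9, -9) → sum -9
(-1, -2, 6, -9, -9, -12) → sum -27
(-2, 6, -9, -9, -12, -12) → sum -38
(6, -9, -9, -12, -12, 15) → sum -21
(-9, -9, -12, -12, 15, -11) → sum -38
(-9, -12, -12, 15, -11, -4) → sum -33
(-12, -12, 15, -11, -4, 9) → sum -15
(-12, 15, -11, -4, 9, -5) → sum -8
Smallest of these is -38.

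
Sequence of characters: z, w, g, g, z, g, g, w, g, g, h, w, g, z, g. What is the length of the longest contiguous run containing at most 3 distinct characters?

[z] 1 distinct, len 1
[z, w] 2 distinct, len 2
[z, w, g] 3 distinct, len 3
[z, w, g, g] 3 distinct, len 4
[z, w, g, g, z] 3 distinct, len 5
[z, w, g, g, z, g] 3 distinct, len 6
[z, w, g, g, z, g, g] 3 distinct, len 7
[z, w, g, g, z, g, g, w] 3 distinct, len 8
[z, w, g, g, z, g, g, w, g] 3 distinct, len 9
[z, w, g, g, z, g, g, w, g, g] 3 distinct, len 10
[g, g, w, g, g, h] 3 distinct, len 6
[g, g, w, g, g, h, w] 3 distinct, len 7
[g, g, w, g, g, h, w, g] 3 distinct, len 8
[w, g, z] 3 distinct, len 3
[w, g, z, g] 3 distinct, len 4
Longest length with ≤3 distinct: 10.

10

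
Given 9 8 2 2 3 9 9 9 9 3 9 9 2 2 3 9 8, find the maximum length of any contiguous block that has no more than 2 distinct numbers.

add 9: window [9] (1 distinct), len 1
add 8: window [9, 8] (2 distinct), len 2
add 2: window [8, 2] (2 distinct), len 2
add 2: window [8, 2, 2] (2 distinct), len 3
add 3: window [2, 2, 3] (2 distinct), len 3
add 9: window [3, 9] (2 distinct), len 2
add 9: window [3, 9, 9] (2 distinct), len 3
add 9: window [3, 9, 9, 9] (2 distinct), len 4
add 9: window [3, 9, 9, 9, 9] (2 distinct), len 5
add 3: window [3, 9, 9, 9, 9, 3] (2 distinct), len 6
add 9: window [3, 9, 9, 9, 9, 3, 9] (2 distinct), len 7
add 9: window [3, 9, 9, 9, 9, 3, 9, 9] (2 distinct), len 8
add 2: window [9, 9, 2] (2 distinct), len 3
add 2: window [9, 9, 2, 2] (2 distinct), len 4
add 3: window [2, 2, 3] (2 distinct), len 3
add 9: window [3, 9] (2 distinct), len 2
add 8: window [9, 8] (2 distinct), len 2
Longest length with ≤2 distinct: 8.

8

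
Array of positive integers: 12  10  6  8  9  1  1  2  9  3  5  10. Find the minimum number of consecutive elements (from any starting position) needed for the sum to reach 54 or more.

add 12: running sum 12 < 54
add 10: running sum 22 < 54
add 6: running sum 28 < 54
add 8: running sum 36 < 54
add 9: running sum 45 < 54
add 1: running sum 46 < 54
add 1: running sum 47 < 54
add 2: running sum 49 < 54
add 9: shortest ending here [12, 10, 6, 8, 9, 1, 1, 2, 9] sum 58, len 9
add 3: shortest ending here [12, 10, 6, 8, 9, 1, 1, 2, 9, 3] sum 61, len 10
add 5: shortest ending here [10, 6, 8, 9, 1, 1, 2, 9, 3, 5] sum 54, len 10
add 10: shortest ending here [6, 8, 9, 1, 1, 2, 9, 3, 5, 10] sum 54, len 10
Shortest qualifying length: 9.

9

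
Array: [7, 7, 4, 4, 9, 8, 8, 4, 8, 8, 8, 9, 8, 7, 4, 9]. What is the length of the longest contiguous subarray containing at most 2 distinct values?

6

Extend right; when distinct count exceeds 2, shrink from the left:
[7] 1 distinct, len 1
[7, 7] 1 distinct, len 2
[7, 7, 4] 2 distinct, len 3
[7, 7, 4, 4] 2 distinct, len 4
[4, 4, 9] 2 distinct, len 3
[9, 8] 2 distinct, len 2
[9, 8, 8] 2 distinct, len 3
[8, 8, 4] 2 distinct, len 3
[8, 8, 4, 8] 2 distinct, len 4
[8, 8, 4, 8, 8] 2 distinct, len 5
[8, 8, 4, 8, 8, 8] 2 distinct, len 6
[8, 8, 8, 9] 2 distinct, len 4
[8, 8, 8, 9, 8] 2 distinct, len 5
[8, 7] 2 distinct, len 2
[7, 4] 2 distinct, len 2
[4, 9] 2 distinct, len 2
Longest length with ≤2 distinct: 6.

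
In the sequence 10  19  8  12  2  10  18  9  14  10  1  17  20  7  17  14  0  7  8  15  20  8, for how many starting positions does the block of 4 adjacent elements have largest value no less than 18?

10 19 8 12 → max 19  ≥ 18 ✓
19 8 12 2 → max 19  ≥ 18 ✓
8 12 2 10 → max 12
12 2 10 18 → max 18  ≥ 18 ✓
2 10 18 9 → max 18  ≥ 18 ✓
10 18 9 14 → max 18  ≥ 18 ✓
18 9 14 10 → max 18  ≥ 18 ✓
9 14 10 1 → max 14
14 10 1 17 → max 17
10 1 17 20 → max 20  ≥ 18 ✓
1 17 20 7 → max 20  ≥ 18 ✓
17 20 7 17 → max 20  ≥ 18 ✓
20 7 17 14 → max 20  ≥ 18 ✓
7 17 14 0 → max 17
17 14 0 7 → max 17
14 0 7 8 → max 14
0 7 8 15 → max 15
7 8 15 20 → max 20  ≥ 18 ✓
8 15 20 8 → max 20  ≥ 18 ✓
12 windows satisfy the condition.

12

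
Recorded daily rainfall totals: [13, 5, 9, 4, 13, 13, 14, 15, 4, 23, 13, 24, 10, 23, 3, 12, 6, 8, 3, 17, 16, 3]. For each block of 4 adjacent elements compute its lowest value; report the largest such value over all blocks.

[13, 5, 9, 4] → min 4
[5, 9, 4, 13] → min 4
[9, 4, 13, 13] → min 4
[4, 13, 13, 14] → min 4
[13, 13, 14, 15] → min 13
[13, 14, 15, 4] → min 4
[14, 15, 4, 23] → min 4
[15, 4, 23, 13] → min 4
[4, 23, 13, 24] → min 4
[23, 13, 24, 10] → min 10
[13, 24, 10, 23] → min 10
[24, 10, 23, 3] → min 3
[10, 23, 3, 12] → min 3
[23, 3, 12, 6] → min 3
[3, 12, 6, 8] → min 3
[12, 6, 8, 3] → min 3
[6, 8, 3, 17] → min 3
[8, 3, 17, 16] → min 3
[3, 17, 16, 3] → min 3
Largest of these is 13.

13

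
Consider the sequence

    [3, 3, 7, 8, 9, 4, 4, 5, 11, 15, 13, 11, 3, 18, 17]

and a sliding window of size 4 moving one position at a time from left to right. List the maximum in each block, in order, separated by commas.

3 3 7 8 → max 8
3 7 8 9 → max 9
7 8 9 4 → max 9
8 9 4 4 → max 9
9 4 4 5 → max 9
4 4 5 11 → max 11
4 5 11 15 → max 15
5 11 15 13 → max 15
11 15 13 11 → max 15
15 13 11 3 → max 15
13 11 3 18 → max 18
11 3 18 17 → max 18

8, 9, 9, 9, 9, 11, 15, 15, 15, 15, 18, 18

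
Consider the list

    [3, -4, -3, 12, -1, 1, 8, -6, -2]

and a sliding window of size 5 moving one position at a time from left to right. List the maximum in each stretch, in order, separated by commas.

12, 12, 12, 12, 8

Sliding a size-5 window across the 9 values:
3 -4 -3 12 -1 → max 12
-4 -3 12 -1 1 → max 12
-3 12 -1 1 8 → max 12
12 -1 1 8 -6 → max 12
-1 1 8 -6 -2 → max 8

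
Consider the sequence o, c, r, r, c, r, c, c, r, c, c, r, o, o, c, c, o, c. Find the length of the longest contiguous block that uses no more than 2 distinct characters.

11

[o] 1 distinct, len 1
[o, c] 2 distinct, len 2
[c, r] 2 distinct, len 2
[c, r, r] 2 distinct, len 3
[c, r, r, c] 2 distinct, len 4
[c, r, r, c, r] 2 distinct, len 5
[c, r, r, c, r, c] 2 distinct, len 6
[c, r, r, c, r, c, c] 2 distinct, len 7
[c, r, r, c, r, c, c, r] 2 distinct, len 8
[c, r, r, c, r, c, c, r, c] 2 distinct, len 9
[c, r, r, c, r, c, c, r, c, c] 2 distinct, len 10
[c, r, r, c, r, c, c, r, c, c, r] 2 distinct, len 11
[r, o] 2 distinct, len 2
[r, o, o] 2 distinct, len 3
[o, o, c] 2 distinct, len 3
[o, o, c, c] 2 distinct, len 4
[o, o, c, c, o] 2 distinct, len 5
[o, o, c, c, o, c] 2 distinct, len 6
Longest length with ≤2 distinct: 11.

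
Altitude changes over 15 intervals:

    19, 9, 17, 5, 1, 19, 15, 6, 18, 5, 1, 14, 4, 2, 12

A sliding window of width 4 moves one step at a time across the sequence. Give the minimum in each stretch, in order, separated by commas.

5, 1, 1, 1, 1, 6, 5, 1, 1, 1, 1, 2

Sliding a size-4 window across the 15 values:
19 9 17 5 → min 5
9 17 5 1 → min 1
17 5 1 19 → min 1
5 1 19 15 → min 1
1 19 15 6 → min 1
19 15 6 18 → min 6
15 6 18 5 → min 5
6 18 5 1 → min 1
18 5 1 14 → min 1
5 1 14 4 → min 1
1 14 4 2 → min 1
14 4 2 12 → min 2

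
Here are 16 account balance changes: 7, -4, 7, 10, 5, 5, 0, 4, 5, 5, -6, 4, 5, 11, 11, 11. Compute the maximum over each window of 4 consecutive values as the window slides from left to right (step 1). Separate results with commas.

10, 10, 10, 10, 5, 5, 5, 5, 5, 5, 11, 11, 11

7 -4 7 10 → max 10
-4 7 10 5 → max 10
7 10 5 5 → max 10
10 5 5 0 → max 10
5 5 0 4 → max 5
5 0 4 5 → max 5
0 4 5 5 → max 5
4 5 5 -6 → max 5
5 5 -6 4 → max 5
5 -6 4 5 → max 5
-6 4 5 11 → max 11
4 5 11 11 → max 11
5 11 11 11 → max 11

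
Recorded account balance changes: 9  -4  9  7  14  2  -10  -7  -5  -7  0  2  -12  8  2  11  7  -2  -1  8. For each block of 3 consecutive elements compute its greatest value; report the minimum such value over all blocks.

Each size-3 window and its max:
9 -4 9 → max 9
-4 9 7 → max 9
9 7 14 → max 14
7 14 2 → max 14
14 2 -10 → max 14
2 -10 -7 → max 2
-10 -7 -5 → max -5
-7 -5 -7 → max -5
-5 -7 0 → max 0
-7 0 2 → max 2
0 2 -12 → max 2
2 -12 8 → max 8
-12 8 2 → max 8
8 2 11 → max 11
2 11 7 → max 11
11 7 -2 → max 11
7 -2 -1 → max 7
-2 -1 8 → max 8
Minimum of these is -5.

-5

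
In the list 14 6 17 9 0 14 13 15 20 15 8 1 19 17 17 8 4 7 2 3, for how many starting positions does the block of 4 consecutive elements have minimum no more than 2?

10

14 6 17 9 → min 6
6 17 9 0 → min 0  ≤ 2 ✓
17 9 0 14 → min 0  ≤ 2 ✓
9 0 14 13 → min 0  ≤ 2 ✓
0 14 13 15 → min 0  ≤ 2 ✓
14 13 15 20 → min 13
13 15 20 15 → min 13
15 20 15 8 → min 8
20 15 8 1 → min 1  ≤ 2 ✓
15 8 1 19 → min 1  ≤ 2 ✓
8 1 19 17 → min 1  ≤ 2 ✓
1 19 17 17 → min 1  ≤ 2 ✓
19 17 17 8 → min 8
17 17 8 4 → min 4
17 8 4 7 → min 4
8 4 7 2 → min 2  ≤ 2 ✓
4 7 2 3 → min 2  ≤ 2 ✓
10 windows satisfy the condition.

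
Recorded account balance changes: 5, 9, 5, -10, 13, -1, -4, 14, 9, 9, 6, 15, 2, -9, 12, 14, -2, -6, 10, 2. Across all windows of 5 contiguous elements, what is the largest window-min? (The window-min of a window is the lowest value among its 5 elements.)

6

[5, 9, 5, -10, 13] → min -10
[9, 5, -10, 13, -1] → min -10
[5, -10, 13, -1, -4] → min -10
[-10, 13, -1, -4, 14] → min -10
[13, -1, -4, 14, 9] → min -4
[-1, -4, 14, 9, 9] → min -4
[-4, 14, 9, 9, 6] → min -4
[14, 9, 9, 6, 15] → min 6
[9, 9, 6, 15, 2] → min 2
[9, 6, 15, 2, -9] → min -9
[6, 15, 2, -9, 12] → min -9
[15, 2, -9, 12, 14] → min -9
[2, -9, 12, 14, -2] → min -9
[-9, 12, 14, -2, -6] → min -9
[12, 14, -2, -6, 10] → min -6
[14, -2, -6, 10, 2] → min -6
Largest of these is 6.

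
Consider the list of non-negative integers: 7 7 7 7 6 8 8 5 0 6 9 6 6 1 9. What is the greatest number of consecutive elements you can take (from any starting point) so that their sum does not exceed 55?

10

Extend to the right; shrink from the left whenever the sum exceeds 55:
[7] sum 7 len 1
[7, 7] sum 14 len 2
[7, 7, 7] sum 21 len 3
[7, 7, 7, 7] sum 28 len 4
[7, 7, 7, 7, 6] sum 34 len 5
[7, 7, 7, 7, 6, 8] sum 42 len 6
[7, 7, 7, 7, 6, 8, 8] sum 50 len 7
[7, 7, 7, 7, 6, 8, 8, 5] sum 55 len 8
[7, 7, 7, 7, 6, 8, 8, 5, 0] sum 55 len 9
[7, 7, 7, 6, 8, 8, 5, 0, 6] sum 54 len 9
[7, 6, 8, 8, 5, 0, 6, 9] sum 49 len 8
[7, 6, 8, 8, 5, 0, 6, 9, 6] sum 55 len 9
[6, 8, 8, 5, 0, 6, 9, 6, 6] sum 54 len 9
[6, 8, 8, 5, 0, 6, 9, 6, 6, 1] sum 55 len 10
[8, 5, 0, 6, 9, 6, 6, 1, 9] sum 50 len 9
Longest length seen: 10.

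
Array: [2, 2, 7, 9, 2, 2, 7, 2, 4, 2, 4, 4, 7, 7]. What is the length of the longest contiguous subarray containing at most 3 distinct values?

add 2: window [2] (1 distinct), len 1
add 2: window [2, 2] (1 distinct), len 2
add 7: window [2, 2, 7] (2 distinct), len 3
add 9: window [2, 2, 7, 9] (3 distinct), len 4
add 2: window [2, 2, 7, 9, 2] (3 distinct), len 5
add 2: window [2, 2, 7, 9, 2, 2] (3 distinct), len 6
add 7: window [2, 2, 7, 9, 2, 2, 7] (3 distinct), len 7
add 2: window [2, 2, 7, 9, 2, 2, 7, 2] (3 distinct), len 8
add 4: window [2, 2, 7, 2, 4] (3 distinct), len 5
add 2: window [2, 2, 7, 2, 4, 2] (3 distinct), len 6
add 4: window [2, 2, 7, 2, 4, 2, 4] (3 distinct), len 7
add 4: window [2, 2, 7, 2, 4, 2, 4, 4] (3 distinct), len 8
add 7: window [2, 2, 7, 2, 4, 2, 4, 4, 7] (3 distinct), len 9
add 7: window [2, 2, 7, 2, 4, 2, 4, 4, 7, 7] (3 distinct), len 10
Longest length with ≤3 distinct: 10.

10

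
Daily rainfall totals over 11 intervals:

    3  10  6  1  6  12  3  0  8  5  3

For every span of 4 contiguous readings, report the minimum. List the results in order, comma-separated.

1, 1, 1, 1, 0, 0, 0, 0

3 10 6 1 → min 1
10 6 1 6 → min 1
6 1 6 12 → min 1
1 6 12 3 → min 1
6 12 3 0 → min 0
12 3 0 8 → min 0
3 0 8 5 → min 0
0 8 5 3 → min 0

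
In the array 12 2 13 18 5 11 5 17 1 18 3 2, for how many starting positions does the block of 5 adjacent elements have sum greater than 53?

(12, 2, 13, 18, 5) → sum 50
(2, 13, 18, 5, 11) → sum 49
(13, 18, 5, 11, 5) → sum 52
(18, 5, 11, 5, 17) → sum 56  > 53 ✓
(5, 11, 5, 17, 1) → sum 39
(11, 5, 17, 1, 18) → sum 52
(5, 17, 1, 18, 3) → sum 44
(17, 1, 18, 3, 2) → sum 41
1 window satisfy the condition.

1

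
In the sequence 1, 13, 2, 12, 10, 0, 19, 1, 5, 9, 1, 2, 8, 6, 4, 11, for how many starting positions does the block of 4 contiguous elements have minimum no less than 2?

(1, 13, 2, 12) → min 1
(13, 2, 12, 10) → min 2  ≥ 2 ✓
(2, 12, 10, 0) → min 0
(12, 10, 0, 19) → min 0
(10, 0, 19, 1) → min 0
(0, 19, 1, 5) → min 0
(19, 1, 5, 9) → min 1
(1, 5, 9, 1) → min 1
(5, 9, 1, 2) → min 1
(9, 1, 2, 8) → min 1
(1, 2, 8, 6) → min 1
(2, 8, 6, 4) → min 2  ≥ 2 ✓
(8, 6, 4, 11) → min 4  ≥ 2 ✓
3 windows satisfy the condition.

3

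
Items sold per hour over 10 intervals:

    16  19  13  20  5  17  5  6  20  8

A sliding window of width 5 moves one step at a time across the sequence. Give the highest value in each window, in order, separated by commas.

20, 20, 20, 20, 20, 20

[16, 19, 13, 20, 5] → max 20
[19, 13, 20, 5, 17] → max 20
[13, 20, 5, 17, 5] → max 20
[20, 5, 17, 5, 6] → max 20
[5, 17, 5, 6, 20] → max 20
[17, 5, 6, 20, 8] → max 20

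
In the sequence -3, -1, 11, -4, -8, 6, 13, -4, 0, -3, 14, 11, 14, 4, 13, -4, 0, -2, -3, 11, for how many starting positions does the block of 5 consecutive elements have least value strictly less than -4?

-3 -1 11 -4 -8 → min -8  < -4 ✓
-1 11 -4 -8 6 → min -8  < -4 ✓
11 -4 -8 6 13 → min -8  < -4 ✓
-4 -8 6 13 -4 → min -8  < -4 ✓
-8 6 13 -4 0 → min -8  < -4 ✓
6 13 -4 0 -3 → min -4
13 -4 0 -3 14 → min -4
-4 0 -3 14 11 → min -4
0 -3 14 11 14 → min -3
-3 14 11 14 4 → min -3
14 11 14 4 13 → min 4
11 14 4 13 -4 → min -4
14 4 13 -4 0 → min -4
4 13 -4 0 -2 → min -4
13 -4 0 -2 -3 → min -4
-4 0 -2 -3 11 → min -4
5 windows satisfy the condition.

5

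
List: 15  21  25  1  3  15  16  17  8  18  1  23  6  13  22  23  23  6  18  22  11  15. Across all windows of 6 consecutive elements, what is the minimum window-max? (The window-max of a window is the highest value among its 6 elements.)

17

(15, 21, 25, 1, 3, 15) → max 25
(21, 25, 1, 3, 15, 16) → max 25
(25, 1, 3, 15, 16, 17) → max 25
(1, 3, 15, 16, 17, 8) → max 17
(3, 15, 16, 17, 8, 18) → max 18
(15, 16, 17, 8, 18, 1) → max 18
(16, 17, 8, 18, 1, 23) → max 23
(17, 8, 18, 1, 23, 6) → max 23
(8, 18, 1, 23, 6, 13) → max 23
(18, 1, 23, 6, 13, 22) → max 23
(1, 23, 6, 13, 22, 23) → max 23
(23, 6, 13, 22, 23, 23) → max 23
(6, 13, 22, 23, 23, 6) → max 23
(13, 22, 23, 23, 6, 18) → max 23
(22, 23, 23, 6, 18, 22) → max 23
(23, 23, 6, 18, 22, 11) → max 23
(23, 6, 18, 22, 11, 15) → max 23
Minimum of these is 17.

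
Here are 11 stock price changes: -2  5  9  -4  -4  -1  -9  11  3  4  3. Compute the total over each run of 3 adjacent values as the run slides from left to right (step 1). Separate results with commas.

12, 10, 1, -9, -14, 1, 5, 18, 10

(-2, 5, 9) → sum 12
(5, 9, -4) → sum 10
(9, -4, -4) → sum 1
(-4, -4, -1) → sum -9
(-4, -1, -9) → sum -14
(-1, -9, 11) → sum 1
(-9, 11, 3) → sum 5
(11, 3, 4) → sum 18
(3, 4, 3) → sum 10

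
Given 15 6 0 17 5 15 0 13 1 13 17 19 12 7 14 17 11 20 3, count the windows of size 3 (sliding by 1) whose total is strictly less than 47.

14

15 6 0 → sum 21  < 47 ✓
6 0 17 → sum 23  < 47 ✓
0 17 5 → sum 22  < 47 ✓
17 5 15 → sum 37  < 47 ✓
5 15 0 → sum 20  < 47 ✓
15 0 13 → sum 28  < 47 ✓
0 13 1 → sum 14  < 47 ✓
13 1 13 → sum 27  < 47 ✓
1 13 17 → sum 31  < 47 ✓
13 17 19 → sum 49
17 19 12 → sum 48
19 12 7 → sum 38  < 47 ✓
12 7 14 → sum 33  < 47 ✓
7 14 17 → sum 38  < 47 ✓
14 17 11 → sum 42  < 47 ✓
17 11 20 → sum 48
11 20 3 → sum 34  < 47 ✓
14 windows satisfy the condition.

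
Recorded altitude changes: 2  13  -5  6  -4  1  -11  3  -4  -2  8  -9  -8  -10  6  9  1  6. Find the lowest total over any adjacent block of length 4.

-21

Each size-4 window and its sum:
[2, 13, -5, 6] → sum 16
[13, -5, 6, -4] → sum 10
[-5, 6, -4, 1] → sum -2
[6, -4, 1, -11] → sum -8
[-4, 1, -11, 3] → sum -11
[1, -11, 3, -4] → sum -11
[-11, 3, -4, -2] → sum -14
[3, -4, -2, 8] → sum 5
[-4, -2, 8, -9] → sum -7
[-2, 8, -9, -8] → sum -11
[8, -9, -8, -10] → sum -19
[-9, -8, -10, 6] → sum -21
[-8, -10, 6, 9] → sum -3
[-10, 6, 9, 1] → sum 6
[6, 9, 1, 6] → sum 22
Lowest of these is -21.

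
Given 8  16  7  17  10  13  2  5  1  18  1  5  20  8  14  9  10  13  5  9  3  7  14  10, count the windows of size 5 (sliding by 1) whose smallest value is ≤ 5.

(8, 16, 7, 17, 10) → min 7
(16, 7, 17, 10, 13) → min 7
(7, 17, 10, 13, 2) → min 2  ≤ 5 ✓
(17, 10, 13, 2, 5) → min 2  ≤ 5 ✓
(10, 13, 2, 5, 1) → min 1  ≤ 5 ✓
(13, 2, 5, 1, 18) → min 1  ≤ 5 ✓
(2, 5, 1, 18, 1) → min 1  ≤ 5 ✓
(5, 1, 18, 1, 5) → min 1  ≤ 5 ✓
(1, 18, 1, 5, 20) → min 1  ≤ 5 ✓
(18, 1, 5, 20, 8) → min 1  ≤ 5 ✓
(1, 5, 20, 8, 14) → min 1  ≤ 5 ✓
(5, 20, 8, 14, 9) → min 5  ≤ 5 ✓
(20, 8, 14, 9, 10) → min 8
(8, 14, 9, 10, 13) → min 8
(14, 9, 10, 13, 5) → min 5  ≤ 5 ✓
(9, 10, 13, 5, 9) → min 5  ≤ 5 ✓
(10, 13, 5, 9, 3) → min 3  ≤ 5 ✓
(13, 5, 9, 3, 7) → min 3  ≤ 5 ✓
(5, 9, 3, 7, 14) → min 3  ≤ 5 ✓
(9, 3, 7, 14, 10) → min 3  ≤ 5 ✓
16 windows satisfy the condition.

16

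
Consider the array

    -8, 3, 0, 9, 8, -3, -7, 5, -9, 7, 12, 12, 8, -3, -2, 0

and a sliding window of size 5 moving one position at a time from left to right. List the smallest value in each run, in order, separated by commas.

Sliding a size-5 window across the 16 values:
[-8, 3, 0, 9, 8] → min -8
[3, 0, 9, 8, -3] → min -3
[0, 9, 8, -3, -7] → min -7
[9, 8, -3, -7, 5] → min -7
[8, -3, -7, 5, -9] → min -9
[-3, -7, 5, -9, 7] → min -9
[-7, 5, -9, 7, 12] → min -9
[5, -9, 7, 12, 12] → min -9
[-9, 7, 12, 12, 8] → min -9
[7, 12, 12, 8, -3] → min -3
[12, 12, 8, -3, -2] → min -3
[12, 8, -3, -2, 0] → min -3

-8, -3, -7, -7, -9, -9, -9, -9, -9, -3, -3, -3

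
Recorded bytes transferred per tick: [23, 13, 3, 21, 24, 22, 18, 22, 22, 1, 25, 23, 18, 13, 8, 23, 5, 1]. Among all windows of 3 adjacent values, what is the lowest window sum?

23 13 3 → sum 39
13 3 21 → sum 37
3 21 24 → sum 48
21 24 22 → sum 67
24 22 18 → sum 64
22 18 22 → sum 62
18 22 22 → sum 62
22 22 1 → sum 45
22 1 25 → sum 48
1 25 23 → sum 49
25 23 18 → sum 66
23 18 13 → sum 54
18 13 8 → sum 39
13 8 23 → sum 44
8 23 5 → sum 36
23 5 1 → sum 29
Lowest of these is 29.

29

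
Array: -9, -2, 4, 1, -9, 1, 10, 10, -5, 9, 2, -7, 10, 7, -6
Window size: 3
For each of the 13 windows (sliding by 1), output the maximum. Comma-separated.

[-9, -2, 4] → max 4
[-2, 4, 1] → max 4
[4, 1, -9] → max 4
[1, -9, 1] → max 1
[-9, 1, 10] → max 10
[1, 10, 10] → max 10
[10, 10, -5] → max 10
[10, -5, 9] → max 10
[-5, 9, 2] → max 9
[9, 2, -7] → max 9
[2, -7, 10] → max 10
[-7, 10, 7] → max 10
[10, 7, -6] → max 10

4, 4, 4, 1, 10, 10, 10, 10, 9, 9, 10, 10, 10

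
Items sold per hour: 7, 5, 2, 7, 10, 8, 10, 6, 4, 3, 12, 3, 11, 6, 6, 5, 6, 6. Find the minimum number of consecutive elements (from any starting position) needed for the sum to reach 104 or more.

Extend right; whenever the sum reaches 104, record the length and shrink from the left:
add 7: running sum 7 < 104
add 5: running sum 12 < 104
add 2: running sum 14 < 104
add 7: running sum 21 < 104
add 10: running sum 31 < 104
add 8: running sum 39 < 104
add 10: running sum 49 < 104
add 6: running sum 55 < 104
add 4: running sum 59 < 104
add 3: running sum 62 < 104
add 12: running sum 74 < 104
add 3: running sum 77 < 104
add 11: running sum 88 < 104
add 6: running sum 94 < 104
add 6: running sum 100 < 104
end 15: [7, 5, 2, 7, 10, 8, 10, 6, 4, 3, 12, 3, 11, 6, 6, 5] sum 105, len 16
end 16: [5, 2, 7, 10, 8, 10, 6, 4, 3, 12, 3, 11, 6, 6, 5, 6] sum 104, len 16
end 17: [2, 7, 10, 8, 10, 6, 4, 3, 12, 3, 11, 6, 6, 5, 6, 6] sum 105, len 16
Shortest qualifying length: 16.

16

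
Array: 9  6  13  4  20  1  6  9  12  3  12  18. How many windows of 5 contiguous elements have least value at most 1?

[9, 6, 13, 4, 20] → min 4
[6, 13, 4, 20, 1] → min 1  ≤ 1 ✓
[13, 4, 20, 1, 6] → min 1  ≤ 1 ✓
[4, 20, 1, 6, 9] → min 1  ≤ 1 ✓
[20, 1, 6, 9, 12] → min 1  ≤ 1 ✓
[1, 6, 9, 12, 3] → min 1  ≤ 1 ✓
[6, 9, 12, 3, 12] → min 3
[9, 12, 3, 12, 18] → min 3
5 windows satisfy the condition.

5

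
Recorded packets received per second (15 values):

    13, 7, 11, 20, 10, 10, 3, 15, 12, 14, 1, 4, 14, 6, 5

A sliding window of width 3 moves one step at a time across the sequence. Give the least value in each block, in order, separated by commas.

7, 7, 10, 10, 3, 3, 3, 12, 1, 1, 1, 4, 5

Sliding a size-3 window across the 15 values:
[13, 7, 11] → min 7
[7, 11, 20] → min 7
[11, 20, 10] → min 10
[20, 10, 10] → min 10
[10, 10, 3] → min 3
[10, 3, 15] → min 3
[3, 15, 12] → min 3
[15, 12, 14] → min 12
[12, 14, 1] → min 1
[14, 1, 4] → min 1
[1, 4, 14] → min 1
[4, 14, 6] → min 4
[14, 6, 5] → min 5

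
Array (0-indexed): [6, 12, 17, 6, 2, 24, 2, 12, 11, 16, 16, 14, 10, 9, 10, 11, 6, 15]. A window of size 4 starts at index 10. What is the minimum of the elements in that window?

9

Elements at indices 10..13: 16, 14, 10, 9
min(16, 14, 10, 9) = 9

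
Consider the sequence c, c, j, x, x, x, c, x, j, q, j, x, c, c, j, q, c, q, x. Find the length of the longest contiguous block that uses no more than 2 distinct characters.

[c] 1 distinct, len 1
[c, c] 1 distinct, len 2
[c, c, j] 2 distinct, len 3
[j, x] 2 distinct, len 2
[j, x, x] 2 distinct, len 3
[j, x, x, x] 2 distinct, len 4
[x, x, x, c] 2 distinct, len 4
[x, x, x, c, x] 2 distinct, len 5
[x, j] 2 distinct, len 2
[j, q] 2 distinct, len 2
[j, q, j] 2 distinct, len 3
[j, x] 2 distinct, len 2
[x, c] 2 distinct, len 2
[x, c, c] 2 distinct, len 3
[c, c, j] 2 distinct, len 3
[j, q] 2 distinct, len 2
[q, c] 2 distinct, len 2
[q, c, q] 2 distinct, len 3
[q, x] 2 distinct, len 2
Longest length with ≤2 distinct: 5.

5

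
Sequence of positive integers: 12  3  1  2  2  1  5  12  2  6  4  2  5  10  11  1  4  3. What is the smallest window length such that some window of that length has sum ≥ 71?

15

add 12: running sum 12 < 71
add 3: running sum 15 < 71
add 1: running sum 16 < 71
add 2: running sum 18 < 71
add 2: running sum 20 < 71
add 1: running sum 21 < 71
add 5: running sum 26 < 71
add 12: running sum 38 < 71
add 2: running sum 40 < 71
add 6: running sum 46 < 71
add 4: running sum 50 < 71
add 2: running sum 52 < 71
add 5: running sum 57 < 71
add 10: running sum 67 < 71
end 14: [12, 3, 1, 2, 2, 1, 5, 12, 2, 6, 4, 2, 5, 10, 11] sum 78, len 15
end 15: [12, 3, 1, 2, 2, 1, 5, 12, 2, 6, 4, 2, 5, 10, 11, 1] sum 79, len 16
end 16: [3, 1, 2, 2, 1, 5, 12, 2, 6, 4, 2, 5, 10, 11, 1, 4] sum 71, len 16
end 17: [1, 2, 2, 1, 5, 12, 2, 6, 4, 2, 5, 10, 11, 1, 4, 3] sum 71, len 16
Shortest qualifying length: 15.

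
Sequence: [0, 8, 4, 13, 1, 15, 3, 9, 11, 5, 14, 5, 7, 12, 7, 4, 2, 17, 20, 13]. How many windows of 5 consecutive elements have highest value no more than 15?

(0, 8, 4, 13, 1) → max 13  ≤ 15 ✓
(8, 4, 13, 1, 15) → max 15  ≤ 15 ✓
(4, 13, 1, 15, 3) → max 15  ≤ 15 ✓
(13, 1, 15, 3, 9) → max 15  ≤ 15 ✓
(1, 15, 3, 9, 11) → max 15  ≤ 15 ✓
(15, 3, 9, 11, 5) → max 15  ≤ 15 ✓
(3, 9, 11, 5, 14) → max 14  ≤ 15 ✓
(9, 11, 5, 14, 5) → max 14  ≤ 15 ✓
(11, 5, 14, 5, 7) → max 14  ≤ 15 ✓
(5, 14, 5, 7, 12) → max 14  ≤ 15 ✓
(14, 5, 7, 12, 7) → max 14  ≤ 15 ✓
(5, 7, 12, 7, 4) → max 12  ≤ 15 ✓
(7, 12, 7, 4, 2) → max 12  ≤ 15 ✓
(12, 7, 4, 2, 17) → max 17
(7, 4, 2, 17, 20) → max 20
(4, 2, 17, 20, 13) → max 20
13 windows satisfy the condition.

13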